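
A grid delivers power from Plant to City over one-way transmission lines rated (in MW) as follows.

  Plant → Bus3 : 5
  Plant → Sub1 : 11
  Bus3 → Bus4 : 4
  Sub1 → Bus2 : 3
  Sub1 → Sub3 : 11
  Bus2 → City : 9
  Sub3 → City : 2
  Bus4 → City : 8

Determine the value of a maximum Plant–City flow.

9

Augment Plant→Bus3→Bus4→City: bottleneck 4, flow now 4.
Augment Plant→Sub1→Bus2→City: bottleneck 3, flow now 7.
Augment Plant→Sub1→Sub3→City: bottleneck 2, flow now 9.
No augmenting path remains; maximum flow = 9.
In the residual graph, reachable from Plant: {Plant, Bus3, Sub1, Sub3}.
Min-cut edges: Bus3→Bus4 (4), Sub1→Bus2 (3), Sub3→City (2); capacity 4 + 3 + 2 = 9.
This cut is saturated, so no flow can exceed 9.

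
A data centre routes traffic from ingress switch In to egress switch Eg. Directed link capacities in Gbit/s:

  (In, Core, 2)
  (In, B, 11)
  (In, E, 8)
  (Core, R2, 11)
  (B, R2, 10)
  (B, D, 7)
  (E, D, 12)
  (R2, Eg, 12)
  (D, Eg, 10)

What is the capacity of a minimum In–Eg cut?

Augment In→Core→R2→Eg: bottleneck 2, flow now 2.
Augment In→B→R2→Eg: bottleneck 10, flow now 12.
Augment In→B→D→Eg: bottleneck 1, flow now 13.
Augment In→E→D→Eg: bottleneck 8, flow now 21.
No augmenting path remains; maximum flow = 21.
By max-flow min-cut, the minimum cut capacity equals the max flow.
In the residual graph, reachable from In: {In}.
Min-cut edges: In→Core (2), In→B (11), In→E (8); capacity 2 + 11 + 8 = 21.

21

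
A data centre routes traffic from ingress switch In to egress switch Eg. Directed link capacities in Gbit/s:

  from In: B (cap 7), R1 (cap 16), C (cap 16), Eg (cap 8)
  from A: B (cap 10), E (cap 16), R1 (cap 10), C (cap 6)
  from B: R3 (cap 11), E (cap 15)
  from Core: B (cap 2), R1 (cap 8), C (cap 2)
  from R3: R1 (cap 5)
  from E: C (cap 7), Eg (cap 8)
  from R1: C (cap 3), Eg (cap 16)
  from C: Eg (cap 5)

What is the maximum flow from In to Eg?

36

Augment In→Eg: bottleneck 8, flow now 8.
Augment In→R1→Eg: bottleneck 16, flow now 24.
Augment In→C→Eg: bottleneck 5, flow now 29.
Augment In→B→E→Eg: bottleneck 7, flow now 36.
No augmenting path remains; maximum flow = 36.
In the residual graph, reachable from In: {In, C}.
Min-cut edges: In→B (7), In→R1 (16), In→Eg (8), C→Eg (5); capacity 7 + 16 + 8 + 5 = 36.
This cut is saturated, so no flow can exceed 36.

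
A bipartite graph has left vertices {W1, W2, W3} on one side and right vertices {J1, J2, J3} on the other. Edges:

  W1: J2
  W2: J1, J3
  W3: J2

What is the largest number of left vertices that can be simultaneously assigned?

2

Unit-capacity flow: source→left, listed edges, right→sink; max matching = max flow.
Augmenting path W1→J2 (+1); matched 1.
Augmenting path W2→J1 (+1); matched 2.
No augmenting path remains; maximum matching = 2.
König certificate: {W2, J2} is a vertex cover of size 2 (every listed pair touches it), so no matching can be larger.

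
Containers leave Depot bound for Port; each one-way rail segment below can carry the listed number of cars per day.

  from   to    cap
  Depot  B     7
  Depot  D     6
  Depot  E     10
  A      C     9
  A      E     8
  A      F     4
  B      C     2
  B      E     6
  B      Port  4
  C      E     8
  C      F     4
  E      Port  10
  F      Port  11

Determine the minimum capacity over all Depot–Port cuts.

16

Augment Depot→B→Port: bottleneck 4, flow now 4.
Augment Depot→E→Port: bottleneck 10, flow now 14.
Augment Depot→B→C→F→Port: bottleneck 2, flow now 16.
No augmenting path remains; maximum flow = 16.
By max-flow min-cut, the minimum cut capacity equals the max flow.
In the residual graph, reachable from Depot: {Depot, B, D, E}.
Min-cut edges: B→C (2), B→Port (4), E→Port (10); capacity 2 + 4 + 10 = 16.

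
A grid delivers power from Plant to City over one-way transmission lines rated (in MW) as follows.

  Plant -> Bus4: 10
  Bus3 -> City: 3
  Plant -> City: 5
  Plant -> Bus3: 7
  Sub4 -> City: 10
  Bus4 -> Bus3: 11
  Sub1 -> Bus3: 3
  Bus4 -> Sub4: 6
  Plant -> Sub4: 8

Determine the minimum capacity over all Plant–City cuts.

18

Augment Plant→City: bottleneck 5, flow now 5.
Augment Plant→Sub4→City: bottleneck 8, flow now 13.
Augment Plant→Bus3→City: bottleneck 3, flow now 16.
Augment Plant→Bus4→Sub4→City: bottleneck 2, flow now 18.
No augmenting path remains; maximum flow = 18.
By max-flow min-cut, the minimum cut capacity equals the max flow.
In the residual graph, reachable from Plant: {Plant, Bus4, Sub4, Bus3}.
Min-cut edges: Plant→City (5), Sub4→City (10), Bus3→City (3); capacity 5 + 10 + 3 = 18.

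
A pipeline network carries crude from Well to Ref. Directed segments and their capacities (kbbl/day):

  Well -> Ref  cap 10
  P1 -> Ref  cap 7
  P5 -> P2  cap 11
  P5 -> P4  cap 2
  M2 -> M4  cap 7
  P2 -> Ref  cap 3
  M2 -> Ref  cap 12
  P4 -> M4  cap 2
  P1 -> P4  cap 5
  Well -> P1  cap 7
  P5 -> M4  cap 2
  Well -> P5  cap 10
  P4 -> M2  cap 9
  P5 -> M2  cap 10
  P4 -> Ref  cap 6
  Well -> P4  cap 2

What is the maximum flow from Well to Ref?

29

Augment Well→Ref: bottleneck 10, flow now 10.
Augment Well→P4→Ref: bottleneck 2, flow now 12.
Augment Well→P1→Ref: bottleneck 7, flow now 19.
Augment Well→P5→P2→Ref: bottleneck 3, flow now 22.
Augment Well→P5→P4→Ref: bottleneck 2, flow now 24.
Augment Well→P5→M2→Ref: bottleneck 5, flow now 29.
No augmenting path remains; maximum flow = 29.
In the residual graph, reachable from Well: {Well}.
Min-cut edges: Well→P5 (10), Well→P4 (2), Well→P1 (7), Well→Ref (10); capacity 10 + 2 + 7 + 10 = 29.
This cut is saturated, so no flow can exceed 29.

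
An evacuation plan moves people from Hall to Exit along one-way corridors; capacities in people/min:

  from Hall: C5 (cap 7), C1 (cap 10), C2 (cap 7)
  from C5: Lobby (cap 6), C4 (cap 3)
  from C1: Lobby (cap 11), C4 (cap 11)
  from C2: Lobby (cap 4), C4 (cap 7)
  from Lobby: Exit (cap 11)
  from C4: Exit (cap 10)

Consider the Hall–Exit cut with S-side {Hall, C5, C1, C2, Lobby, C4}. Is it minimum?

Given cut capacity: 11 + 10 = 21.
Augment Hall→C5→Lobby→Exit: bottleneck 6, flow now 6.
Augment Hall→C5→C4→Exit: bottleneck 1, flow now 7.
Augment Hall→C1→Lobby→Exit: bottleneck 5, flow now 12.
Augment Hall→C1→C4→Exit: bottleneck 5, flow now 17.
Augment Hall→C2→C4→Exit: bottleneck 4, flow now 21.
No augmenting path remains; maximum flow = 21.
Cut capacity 21 equals the max flow, so it is a minimum cut.

Yes — it is a minimum cut (capacity 21).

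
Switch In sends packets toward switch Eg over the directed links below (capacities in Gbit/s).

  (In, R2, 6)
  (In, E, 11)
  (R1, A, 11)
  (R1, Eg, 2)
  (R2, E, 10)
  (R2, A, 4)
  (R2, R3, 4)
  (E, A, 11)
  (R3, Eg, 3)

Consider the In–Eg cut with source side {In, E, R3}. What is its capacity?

Edges leaving {In, E, R3}: In→R2 (6), E→A (11), R3→Eg (3).
Cut capacity = 6 + 11 + 3 = 20.

20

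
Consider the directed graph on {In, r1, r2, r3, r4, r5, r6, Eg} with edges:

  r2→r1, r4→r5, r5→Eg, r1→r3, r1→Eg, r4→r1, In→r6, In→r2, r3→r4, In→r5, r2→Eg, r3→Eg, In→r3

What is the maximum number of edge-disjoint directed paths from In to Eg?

3

Assign every edge capacity 1; by Menger, the answer equals the max flow.
Path In→r2→Eg (+1); total 1.
Path In→r3→Eg (+1); total 2.
Path In→r5→Eg (+1); total 3.
No residual In→Eg path; max flow = 3.
Certifying cut of size 3: {In→r2, In→r3, In→r5}.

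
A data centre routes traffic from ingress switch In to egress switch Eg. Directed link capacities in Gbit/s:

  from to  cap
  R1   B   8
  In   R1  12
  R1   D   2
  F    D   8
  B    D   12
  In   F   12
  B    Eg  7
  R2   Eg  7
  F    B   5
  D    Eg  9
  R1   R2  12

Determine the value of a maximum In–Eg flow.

Augment In→R1→D→Eg: bottleneck 2, flow now 2.
Augment In→R1→R2→Eg: bottleneck 7, flow now 9.
Augment In→R1→B→Eg: bottleneck 3, flow now 12.
Augment In→F→D→Eg: bottleneck 7, flow now 19.
Augment In→F→B→Eg: bottleneck 4, flow now 23.
No augmenting path remains; maximum flow = 23.
In the residual graph, reachable from In: {In, R1, F, D, R2, B}.
Min-cut edges: D→Eg (9), R2→Eg (7), B→Eg (7); capacity 9 + 7 + 7 = 23.
This cut is saturated, so no flow can exceed 23.

23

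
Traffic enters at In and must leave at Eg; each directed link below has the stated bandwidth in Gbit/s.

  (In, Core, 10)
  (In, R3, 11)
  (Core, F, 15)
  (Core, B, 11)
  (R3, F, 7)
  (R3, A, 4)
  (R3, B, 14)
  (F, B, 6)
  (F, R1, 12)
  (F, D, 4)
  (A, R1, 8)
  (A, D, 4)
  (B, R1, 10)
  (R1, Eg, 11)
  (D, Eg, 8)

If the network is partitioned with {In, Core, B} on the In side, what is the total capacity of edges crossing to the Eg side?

36

Edges leaving {In, Core, B}: In→R3 (11), Core→F (15), B→R1 (10).
Cut capacity = 11 + 15 + 10 = 36.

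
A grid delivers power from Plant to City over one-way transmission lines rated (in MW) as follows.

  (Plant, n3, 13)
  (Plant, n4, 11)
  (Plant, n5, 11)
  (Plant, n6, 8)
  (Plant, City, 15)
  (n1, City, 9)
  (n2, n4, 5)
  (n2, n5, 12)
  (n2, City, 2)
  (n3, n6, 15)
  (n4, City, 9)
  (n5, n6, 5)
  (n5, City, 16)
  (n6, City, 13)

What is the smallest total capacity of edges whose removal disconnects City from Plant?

48

Augment Plant→City: bottleneck 15, flow now 15.
Augment Plant→n4→City: bottleneck 9, flow now 24.
Augment Plant→n5→City: bottleneck 11, flow now 35.
Augment Plant→n6→City: bottleneck 8, flow now 43.
Augment Plant→n3→n6→City: bottleneck 5, flow now 48.
No augmenting path remains; maximum flow = 48.
By max-flow min-cut, the minimum cut capacity equals the max flow.
In the residual graph, reachable from Plant: {Plant, n3, n4, n6}.
Min-cut edges: Plant→n5 (11), Plant→City (15), n4→City (9), n6→City (13); capacity 11 + 15 + 9 + 13 = 48.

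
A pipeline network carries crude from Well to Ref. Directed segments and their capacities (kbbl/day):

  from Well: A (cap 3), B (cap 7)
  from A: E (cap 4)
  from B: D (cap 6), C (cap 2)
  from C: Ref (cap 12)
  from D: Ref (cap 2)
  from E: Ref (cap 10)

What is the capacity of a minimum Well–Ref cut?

7

Augment Well→A→E→Ref: bottleneck 3, flow now 3.
Augment Well→B→C→Ref: bottleneck 2, flow now 5.
Augment Well→B→D→Ref: bottleneck 2, flow now 7.
No augmenting path remains; maximum flow = 7.
By max-flow min-cut, the minimum cut capacity equals the max flow.
In the residual graph, reachable from Well: {Well, B, D}.
Min-cut edges: Well→A (3), B→C (2), D→Ref (2); capacity 3 + 2 + 2 = 7.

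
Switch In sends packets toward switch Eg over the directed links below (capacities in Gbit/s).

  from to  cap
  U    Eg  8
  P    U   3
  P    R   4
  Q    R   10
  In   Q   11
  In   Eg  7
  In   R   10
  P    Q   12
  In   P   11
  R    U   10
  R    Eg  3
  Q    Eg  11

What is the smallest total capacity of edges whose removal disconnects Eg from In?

29

Augment In→Eg: bottleneck 7, flow now 7.
Augment In→Q→Eg: bottleneck 11, flow now 18.
Augment In→R→Eg: bottleneck 3, flow now 21.
Augment In→P→U→Eg: bottleneck 3, flow now 24.
Augment In→R→U→Eg: bottleneck 5, flow now 29.
No augmenting path remains; maximum flow = 29.
By max-flow min-cut, the minimum cut capacity equals the max flow.
In the residual graph, reachable from In: {In, P, Q, R, U}.
Min-cut edges: In→Eg (7), Q→Eg (11), R→Eg (3), U→Eg (8); capacity 7 + 11 + 3 + 8 = 29.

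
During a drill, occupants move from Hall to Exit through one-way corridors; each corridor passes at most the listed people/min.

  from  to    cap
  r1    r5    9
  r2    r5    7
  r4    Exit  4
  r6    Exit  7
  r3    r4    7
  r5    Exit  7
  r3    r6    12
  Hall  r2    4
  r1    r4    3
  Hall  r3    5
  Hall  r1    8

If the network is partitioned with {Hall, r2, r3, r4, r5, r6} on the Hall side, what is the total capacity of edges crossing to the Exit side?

26

Edges leaving {Hall, r2, r3, r4, r5, r6}: Hall→r1 (8), r4→Exit (4), r5→Exit (7), r6→Exit (7).
Cut capacity = 8 + 4 + 7 + 7 = 26.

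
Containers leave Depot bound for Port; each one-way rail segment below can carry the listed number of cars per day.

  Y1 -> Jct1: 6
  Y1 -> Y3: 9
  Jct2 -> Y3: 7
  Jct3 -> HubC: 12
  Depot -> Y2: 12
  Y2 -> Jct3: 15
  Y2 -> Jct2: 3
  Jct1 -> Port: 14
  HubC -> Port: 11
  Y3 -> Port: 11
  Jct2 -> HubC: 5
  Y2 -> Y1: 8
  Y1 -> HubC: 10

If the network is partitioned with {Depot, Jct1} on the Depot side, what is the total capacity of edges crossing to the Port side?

26

Edges leaving {Depot, Jct1}: Depot→Y2 (12), Jct1→Port (14).
Cut capacity = 12 + 14 = 26.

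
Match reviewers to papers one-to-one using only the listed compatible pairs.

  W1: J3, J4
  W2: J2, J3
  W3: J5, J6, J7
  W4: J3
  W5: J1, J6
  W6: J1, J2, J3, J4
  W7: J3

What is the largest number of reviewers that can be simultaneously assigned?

6

Unit-capacity flow: source→left, listed edges, right→sink; max matching = max flow.
Augmenting path W1→J3 (+1); matched 1.
Augmenting path W2→J2 (+1); matched 2.
Augmenting path W3→J5 (+1); matched 3.
Augmenting path W5→J1 (+1); matched 4.
Augmenting path W6→J4 (+1); matched 5.
Augmenting path W4→J3→W1→J4→W6→J1→W5→J6 (+1); matched 6.
No augmenting path remains; maximum matching = 6.
König certificate: {W1, W2, W3, W5, W6, J3} is a vertex cover of size 6 (every listed pair touches it), so no matching can be larger.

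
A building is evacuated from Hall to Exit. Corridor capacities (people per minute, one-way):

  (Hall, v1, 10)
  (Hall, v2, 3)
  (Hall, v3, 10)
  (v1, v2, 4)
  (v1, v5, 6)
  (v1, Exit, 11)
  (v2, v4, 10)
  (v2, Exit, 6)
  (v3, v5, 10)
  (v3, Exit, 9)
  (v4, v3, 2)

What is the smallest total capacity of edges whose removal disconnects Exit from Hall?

22

Augment Hall→v1→Exit: bottleneck 10, flow now 10.
Augment Hall→v2→Exit: bottleneck 3, flow now 13.
Augment Hall→v3→Exit: bottleneck 9, flow now 22.
No augmenting path remains; maximum flow = 22.
By max-flow min-cut, the minimum cut capacity equals the max flow.
In the residual graph, reachable from Hall: {Hall, v3, v5}.
Min-cut edges: Hall→v1 (10), Hall→v2 (3), v3→Exit (9); capacity 10 + 3 + 9 = 22.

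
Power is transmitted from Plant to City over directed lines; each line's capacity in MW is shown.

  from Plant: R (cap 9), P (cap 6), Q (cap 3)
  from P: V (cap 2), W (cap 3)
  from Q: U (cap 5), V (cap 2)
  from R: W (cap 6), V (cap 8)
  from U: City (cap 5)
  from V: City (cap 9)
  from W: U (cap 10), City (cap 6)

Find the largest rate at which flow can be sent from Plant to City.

17

Augment Plant→P→V→City: bottleneck 2, flow now 2.
Augment Plant→P→W→City: bottleneck 3, flow now 5.
Augment Plant→Q→U→City: bottleneck 3, flow now 8.
Augment Plant→R→V→City: bottleneck 7, flow now 15.
Augment Plant→R→W→City: bottleneck 2, flow now 17.
No augmenting path remains; maximum flow = 17.
In the residual graph, reachable from Plant: {Plant, P}.
Min-cut edges: Plant→Q (3), Plant→R (9), P→V (2), P→W (3); capacity 3 + 9 + 2 + 3 = 17.
This cut is saturated, so no flow can exceed 17.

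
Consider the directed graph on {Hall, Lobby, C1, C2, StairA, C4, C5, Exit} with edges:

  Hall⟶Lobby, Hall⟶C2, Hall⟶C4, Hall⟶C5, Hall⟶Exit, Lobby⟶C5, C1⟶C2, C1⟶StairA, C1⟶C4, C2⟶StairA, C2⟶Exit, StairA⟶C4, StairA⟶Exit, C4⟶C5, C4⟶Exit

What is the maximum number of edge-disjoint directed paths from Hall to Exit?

Assign every edge capacity 1; by Menger, the answer equals the max flow.
Path Hall→Exit (+1); total 1.
Path Hall→C2→Exit (+1); total 2.
Path Hall→C4→Exit (+1); total 3.
No residual Hall→Exit path; max flow = 3.
Certifying cut of size 3: {Hall→C2, Hall→C4, Hall→Exit}.

3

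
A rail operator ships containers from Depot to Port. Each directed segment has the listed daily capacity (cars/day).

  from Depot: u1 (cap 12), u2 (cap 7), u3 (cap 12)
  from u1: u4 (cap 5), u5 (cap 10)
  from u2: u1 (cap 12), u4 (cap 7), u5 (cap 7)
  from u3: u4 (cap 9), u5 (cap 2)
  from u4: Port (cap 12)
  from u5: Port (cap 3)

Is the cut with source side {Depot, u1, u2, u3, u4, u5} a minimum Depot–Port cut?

Given cut capacity: 12 + 3 = 15.
Augment Depot→u1→u4→Port: bottleneck 5, flow now 5.
Augment Depot→u1→u5→Port: bottleneck 3, flow now 8.
Augment Depot→u2→u4→Port: bottleneck 7, flow now 15.
No augmenting path remains; maximum flow = 15.
Cut capacity 15 equals the max flow, so it is a minimum cut.

Yes — it is a minimum cut (capacity 15).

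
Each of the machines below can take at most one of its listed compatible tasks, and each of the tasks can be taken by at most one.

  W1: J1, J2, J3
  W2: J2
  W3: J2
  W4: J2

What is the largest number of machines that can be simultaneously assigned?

Unit-capacity flow: source→left, listed edges, right→sink; max matching = max flow.
Augmenting path W1→J1 (+1); matched 1.
Augmenting path W2→J2 (+1); matched 2.
No augmenting path remains; maximum matching = 2.
König certificate: {W1, J2} is a vertex cover of size 2 (every listed pair touches it), so no matching can be larger.

2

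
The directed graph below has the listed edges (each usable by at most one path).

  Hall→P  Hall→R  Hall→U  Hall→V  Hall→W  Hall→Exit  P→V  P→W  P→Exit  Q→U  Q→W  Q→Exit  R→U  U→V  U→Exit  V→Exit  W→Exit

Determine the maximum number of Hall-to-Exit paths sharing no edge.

Assign every edge capacity 1; by Menger, the answer equals the max flow.
Path Hall→Exit (+1); total 1.
Path Hall→P→Exit (+1); total 2.
Path Hall→U→Exit (+1); total 3.
Path Hall→V→Exit (+1); total 4.
Path Hall→W→Exit (+1); total 5.
No residual Hall→Exit path; max flow = 5.
Certifying cut of size 5: {Hall→Exit, Hall→P, Hall→W, U→Exit, V→Exit}.

5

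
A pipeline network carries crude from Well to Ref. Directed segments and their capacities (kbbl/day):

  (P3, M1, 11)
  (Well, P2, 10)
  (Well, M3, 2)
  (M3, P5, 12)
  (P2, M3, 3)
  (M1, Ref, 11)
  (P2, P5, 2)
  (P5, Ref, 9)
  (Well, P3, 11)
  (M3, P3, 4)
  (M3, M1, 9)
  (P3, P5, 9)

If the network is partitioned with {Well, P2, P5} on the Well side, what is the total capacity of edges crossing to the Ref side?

25

Edges leaving {Well, P2, P5}: Well→M3 (2), Well→P3 (11), P2→M3 (3), P5→Ref (9).
Cut capacity = 2 + 11 + 3 + 9 = 25.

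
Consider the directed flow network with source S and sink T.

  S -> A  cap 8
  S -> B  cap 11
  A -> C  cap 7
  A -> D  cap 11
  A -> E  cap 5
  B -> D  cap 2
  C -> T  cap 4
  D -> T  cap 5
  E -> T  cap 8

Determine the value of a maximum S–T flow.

10

Augment S→A→C→T: bottleneck 4, flow now 4.
Augment S→A→D→T: bottleneck 4, flow now 8.
Augment S→B→D→T: bottleneck 1, flow now 9.
Augment S→B→D→A→E→T: bottleneck 1, flow now 10. (uses reverse residual edge)
No augmenting path remains; maximum flow = 10.
In the residual graph, reachable from S: {S, B}.
Min-cut edges: S→A (8), B→D (2); capacity 8 + 2 = 10.
This cut is saturated, so no flow can exceed 10.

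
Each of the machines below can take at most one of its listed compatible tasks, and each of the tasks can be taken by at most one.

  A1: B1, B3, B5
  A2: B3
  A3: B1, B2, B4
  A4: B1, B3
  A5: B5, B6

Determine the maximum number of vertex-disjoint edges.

5

Unit-capacity flow: source→left, listed edges, right→sink; max matching = max flow.
Augmenting path A1→B1 (+1); matched 1.
Augmenting path A2→B3 (+1); matched 2.
Augmenting path A3→B2 (+1); matched 3.
Augmenting path A5→B5 (+1); matched 4.
Augmenting path A4→B1→A1→B5→A5→B6 (+1); matched 5.
No augmenting path remains; maximum matching = 5.
König certificate: {A1, A2, A3, A4, A5} is a vertex cover of size 5 (every listed pair touches it), so no matching can be larger.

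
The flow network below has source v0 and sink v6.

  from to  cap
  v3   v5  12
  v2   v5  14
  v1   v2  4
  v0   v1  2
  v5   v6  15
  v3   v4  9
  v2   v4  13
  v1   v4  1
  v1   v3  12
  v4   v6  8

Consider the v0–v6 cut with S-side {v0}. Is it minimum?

Yes — it is a minimum cut (capacity 2).

Given cut capacity: 2 = 2.
Augment v0→v1→v4→v6: bottleneck 1, flow now 1.
Augment v0→v1→v2→v4→v6: bottleneck 1, flow now 2.
No augmenting path remains; maximum flow = 2.
Cut capacity 2 equals the max flow, so it is a minimum cut.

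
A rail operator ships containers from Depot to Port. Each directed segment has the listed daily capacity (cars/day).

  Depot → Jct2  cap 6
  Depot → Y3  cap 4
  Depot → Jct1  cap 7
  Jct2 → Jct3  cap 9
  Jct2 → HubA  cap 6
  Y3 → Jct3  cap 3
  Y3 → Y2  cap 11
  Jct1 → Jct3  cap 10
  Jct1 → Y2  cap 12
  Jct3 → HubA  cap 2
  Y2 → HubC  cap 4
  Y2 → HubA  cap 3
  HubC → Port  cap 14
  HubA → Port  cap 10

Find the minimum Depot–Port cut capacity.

Augment Depot→Jct2→HubA→Port: bottleneck 6, flow now 6.
Augment Depot→Y3→Jct3→HubA→Port: bottleneck 2, flow now 8.
Augment Depot→Y3→Y2→HubC→Port: bottleneck 2, flow now 10.
Augment Depot→Jct1→Y2→HubC→Port: bottleneck 2, flow now 12.
Augment Depot→Jct1→Y2→HubA→Port: bottleneck 2, flow now 14.
No augmenting path remains; maximum flow = 14.
By max-flow min-cut, the minimum cut capacity equals the max flow.
In the residual graph, reachable from Depot: {Depot, Jct2, Y3, Jct1, Jct3, Y2, HubA}.
Min-cut edges: Y2→HubC (4), HubA→Port (10); capacity 4 + 10 = 14.

14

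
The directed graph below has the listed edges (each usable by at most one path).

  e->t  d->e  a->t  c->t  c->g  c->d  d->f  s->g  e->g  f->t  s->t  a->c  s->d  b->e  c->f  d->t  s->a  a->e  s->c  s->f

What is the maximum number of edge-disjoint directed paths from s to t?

5

Assign every edge capacity 1; by Menger, the answer equals the max flow.
Path s→t (+1); total 1.
Path s→a→t (+1); total 2.
Path s→c→t (+1); total 3.
Path s→d→t (+1); total 4.
Path s→f→t (+1); total 5.
No residual s→t path; max flow = 5.
Certifying cut of size 5: {s→a, s→c, s→d, s→f, s→t}.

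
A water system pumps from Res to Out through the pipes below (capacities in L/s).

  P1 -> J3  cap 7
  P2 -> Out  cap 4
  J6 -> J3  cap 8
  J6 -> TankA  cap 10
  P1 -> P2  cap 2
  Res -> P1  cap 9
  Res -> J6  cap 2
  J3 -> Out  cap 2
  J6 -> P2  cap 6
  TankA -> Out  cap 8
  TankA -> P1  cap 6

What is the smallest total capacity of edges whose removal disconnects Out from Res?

Augment Res→P1→P2→Out: bottleneck 2, flow now 2.
Augment Res→P1→J3→Out: bottleneck 2, flow now 4.
Augment Res→J6→P2→Out: bottleneck 2, flow now 6.
No augmenting path remains; maximum flow = 6.
By max-flow min-cut, the minimum cut capacity equals the max flow.
In the residual graph, reachable from Res: {Res, P1, J3}.
Min-cut edges: Res→J6 (2), P1→P2 (2), J3→Out (2); capacity 2 + 2 + 2 = 6.

6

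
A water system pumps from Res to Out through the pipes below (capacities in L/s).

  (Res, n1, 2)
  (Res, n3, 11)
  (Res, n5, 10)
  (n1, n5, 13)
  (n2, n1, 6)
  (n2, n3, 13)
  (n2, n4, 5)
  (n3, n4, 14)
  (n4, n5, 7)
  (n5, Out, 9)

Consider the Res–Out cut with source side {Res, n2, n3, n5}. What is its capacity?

Edges leaving {Res, n2, n3, n5}: Res→n1 (2), n2→n1 (6), n2→n4 (5), n3→n4 (14), n5→Out (9).
Cut capacity = 2 + 6 + 5 + 14 + 9 = 36.

36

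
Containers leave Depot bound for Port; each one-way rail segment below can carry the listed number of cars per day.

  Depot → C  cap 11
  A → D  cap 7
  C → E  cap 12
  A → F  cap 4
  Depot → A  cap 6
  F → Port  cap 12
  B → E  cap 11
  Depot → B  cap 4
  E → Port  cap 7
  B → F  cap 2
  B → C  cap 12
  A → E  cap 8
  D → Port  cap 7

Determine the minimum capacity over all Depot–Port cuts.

Augment Depot→A→D→Port: bottleneck 6, flow now 6.
Augment Depot→B→E→Port: bottleneck 4, flow now 10.
Augment Depot→C→E→Port: bottleneck 3, flow now 13.
Augment Depot→C→E→B→F→Port: bottleneck 2, flow now 15. (uses reverse residual edge)
No augmenting path remains; maximum flow = 15.
By max-flow min-cut, the minimum cut capacity equals the max flow.
In the residual graph, reachable from Depot: {Depot, B, C, E}.
Min-cut edges: Depot→A (6), B→F (2), E→Port (7); capacity 6 + 2 + 7 = 15.

15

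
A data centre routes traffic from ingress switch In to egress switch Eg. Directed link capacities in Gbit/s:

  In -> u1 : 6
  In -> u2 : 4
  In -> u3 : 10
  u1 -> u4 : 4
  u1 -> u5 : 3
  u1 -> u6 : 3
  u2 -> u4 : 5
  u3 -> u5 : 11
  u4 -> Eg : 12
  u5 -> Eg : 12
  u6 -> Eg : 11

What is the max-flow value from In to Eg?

20

Augment In→u1→u4→Eg: bottleneck 4, flow now 4.
Augment In→u1→u5→Eg: bottleneck 2, flow now 6.
Augment In→u2→u4→Eg: bottleneck 4, flow now 10.
Augment In→u3→u5→Eg: bottleneck 10, flow now 20.
No augmenting path remains; maximum flow = 20.
In the residual graph, reachable from In: {In}.
Min-cut edges: In→u1 (6), In→u2 (4), In→u3 (10); capacity 6 + 4 + 10 = 20.
This cut is saturated, so no flow can exceed 20.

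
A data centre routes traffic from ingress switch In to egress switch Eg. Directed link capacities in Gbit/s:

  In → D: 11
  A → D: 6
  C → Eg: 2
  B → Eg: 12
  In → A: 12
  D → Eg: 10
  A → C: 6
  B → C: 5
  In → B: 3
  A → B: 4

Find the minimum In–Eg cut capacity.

19

Augment In→B→Eg: bottleneck 3, flow now 3.
Augment In→D→Eg: bottleneck 10, flow now 13.
Augment In→A→B→Eg: bottleneck 4, flow now 17.
Augment In→A→C→Eg: bottleneck 2, flow now 19.
No augmenting path remains; maximum flow = 19.
By max-flow min-cut, the minimum cut capacity equals the max flow.
In the residual graph, reachable from In: {In, A, C, D}.
Min-cut edges: In→B (3), A→B (4), C→Eg (2), D→Eg (10); capacity 3 + 4 + 2 + 10 = 19.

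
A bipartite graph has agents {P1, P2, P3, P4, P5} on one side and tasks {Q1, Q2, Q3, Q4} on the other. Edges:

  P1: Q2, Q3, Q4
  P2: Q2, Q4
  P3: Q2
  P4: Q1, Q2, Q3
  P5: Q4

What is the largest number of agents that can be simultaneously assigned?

4

Unit-capacity flow: source→left, listed edges, right→sink; max matching = max flow.
Augmenting path P1→Q2 (+1); matched 1.
Augmenting path P2→Q4 (+1); matched 2.
Augmenting path P4→Q1 (+1); matched 3.
Augmenting path P3→Q2→P1→Q3 (+1); matched 4.
No augmenting path remains; maximum matching = 4.
König certificate: {P1, P4, Q2, Q4} is a vertex cover of size 4 (every listed pair touches it), so no matching can be larger.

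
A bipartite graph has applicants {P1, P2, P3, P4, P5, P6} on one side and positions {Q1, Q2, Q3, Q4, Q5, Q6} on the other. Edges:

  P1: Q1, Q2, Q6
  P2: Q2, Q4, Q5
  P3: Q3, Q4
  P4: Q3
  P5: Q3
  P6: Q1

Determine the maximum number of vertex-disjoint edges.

5

Unit-capacity flow: source→left, listed edges, right→sink; max matching = max flow.
Augmenting path P1→Q1 (+1); matched 1.
Augmenting path P2→Q2 (+1); matched 2.
Augmenting path P3→Q3 (+1); matched 3.
Augmenting path P4→Q3→P3→Q4 (+1); matched 4.
Augmenting path P6→Q1→P1→Q6 (+1); matched 5.
No augmenting path remains; maximum matching = 5.
König certificate: {P1, P2, P3, P6, Q3} is a vertex cover of size 5 (every listed pair touches it), so no matching can be larger.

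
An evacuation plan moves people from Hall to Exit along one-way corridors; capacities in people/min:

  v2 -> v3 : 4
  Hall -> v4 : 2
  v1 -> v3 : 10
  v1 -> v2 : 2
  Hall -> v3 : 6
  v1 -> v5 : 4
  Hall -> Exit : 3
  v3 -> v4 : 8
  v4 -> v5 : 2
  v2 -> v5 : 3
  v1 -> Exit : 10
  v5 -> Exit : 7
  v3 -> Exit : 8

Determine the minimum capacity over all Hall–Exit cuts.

Augment Hall→Exit: bottleneck 3, flow now 3.
Augment Hall→v3→Exit: bottleneck 6, flow now 9.
Augment Hall→v4→v5→Exit: bottleneck 2, flow now 11.
No augmenting path remains; maximum flow = 11.
By max-flow min-cut, the minimum cut capacity equals the max flow.
In the residual graph, reachable from Hall: {Hall}.
Min-cut edges: Hall→v3 (6), Hall→v4 (2), Hall→Exit (3); capacity 6 + 2 + 3 = 11.

11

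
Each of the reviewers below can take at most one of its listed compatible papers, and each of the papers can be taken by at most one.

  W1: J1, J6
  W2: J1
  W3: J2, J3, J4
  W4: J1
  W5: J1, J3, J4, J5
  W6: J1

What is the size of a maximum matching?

Unit-capacity flow: source→left, listed edges, right→sink; max matching = max flow.
Augmenting path W1→J1 (+1); matched 1.
Augmenting path W3→J2 (+1); matched 2.
Augmenting path W5→J3 (+1); matched 3.
Augmenting path W2→J1→W1→J6 (+1); matched 4.
No augmenting path remains; maximum matching = 4.
König certificate: {W1, W3, W5, J1} is a vertex cover of size 4 (every listed pair touches it), so no matching can be larger.

4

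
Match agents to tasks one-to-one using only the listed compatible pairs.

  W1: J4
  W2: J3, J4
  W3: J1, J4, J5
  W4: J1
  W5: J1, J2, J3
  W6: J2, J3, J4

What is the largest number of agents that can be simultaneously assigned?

Unit-capacity flow: source→left, listed edges, right→sink; max matching = max flow.
Augmenting path W1→J4 (+1); matched 1.
Augmenting path W2→J3 (+1); matched 2.
Augmenting path W3→J1 (+1); matched 3.
Augmenting path W5→J2 (+1); matched 4.
Augmenting path W4→J1→W3→J5 (+1); matched 5.
No augmenting path remains; maximum matching = 5.
König certificate: {W3, J1, J2, J3, J4} is a vertex cover of size 5 (every listed pair touches it), so no matching can be larger.

5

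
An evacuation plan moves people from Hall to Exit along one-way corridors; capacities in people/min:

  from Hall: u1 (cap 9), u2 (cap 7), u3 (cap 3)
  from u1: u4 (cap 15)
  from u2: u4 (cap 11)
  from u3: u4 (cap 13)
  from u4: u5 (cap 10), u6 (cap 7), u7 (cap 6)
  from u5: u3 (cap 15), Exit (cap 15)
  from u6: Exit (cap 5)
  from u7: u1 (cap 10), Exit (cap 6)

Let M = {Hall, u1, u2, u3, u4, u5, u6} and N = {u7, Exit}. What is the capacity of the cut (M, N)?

26

Edges leaving {Hall, u1, u2, u3, u4, u5, u6}: u4→u7 (6), u5→Exit (15), u6→Exit (5).
Cut capacity = 6 + 15 + 5 = 26.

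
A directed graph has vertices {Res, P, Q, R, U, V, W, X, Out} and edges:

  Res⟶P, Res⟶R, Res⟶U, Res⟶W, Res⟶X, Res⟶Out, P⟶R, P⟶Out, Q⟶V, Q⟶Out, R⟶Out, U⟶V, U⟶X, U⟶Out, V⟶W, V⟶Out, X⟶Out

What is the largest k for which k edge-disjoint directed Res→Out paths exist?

Assign every edge capacity 1; by Menger, the answer equals the max flow.
Path Res→Out (+1); total 1.
Path Res→P→Out (+1); total 2.
Path Res→R→Out (+1); total 3.
Path Res→U→Out (+1); total 4.
Path Res→X→Out (+1); total 5.
No residual Res→Out path; max flow = 5.
Certifying cut of size 5: {Res→Out, Res→P, Res→R, Res→U, Res→X}.

5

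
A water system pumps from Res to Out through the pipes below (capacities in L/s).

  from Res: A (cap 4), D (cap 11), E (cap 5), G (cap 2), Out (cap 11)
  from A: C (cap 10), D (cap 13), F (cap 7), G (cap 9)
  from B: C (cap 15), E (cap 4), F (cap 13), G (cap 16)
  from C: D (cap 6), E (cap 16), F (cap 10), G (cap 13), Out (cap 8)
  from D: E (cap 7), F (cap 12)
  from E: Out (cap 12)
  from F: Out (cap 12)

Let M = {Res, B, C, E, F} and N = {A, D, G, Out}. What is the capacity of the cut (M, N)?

Edges leaving {Res, B, C, E, F}: Res→A (4), Res→D (11), Res→G (2), Res→Out (11), B→G (16), C→D (6), C→G (13), C→Out (8), E→Out (12), F→Out (12).
Cut capacity = 4 + 11 + 2 + 11 + 16 + 6 + 13 + 8 + 12 + 12 = 95.

95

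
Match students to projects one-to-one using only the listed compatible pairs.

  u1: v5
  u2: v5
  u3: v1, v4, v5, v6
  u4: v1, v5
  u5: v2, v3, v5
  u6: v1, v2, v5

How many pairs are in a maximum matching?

5

Unit-capacity flow: source→left, listed edges, right→sink; max matching = max flow.
Augmenting path u1→v5 (+1); matched 1.
Augmenting path u3→v1 (+1); matched 2.
Augmenting path u5→v2 (+1); matched 3.
Augmenting path u4→v1→u3→v4 (+1); matched 4.
Augmenting path u6→v2→u5→v3 (+1); matched 5.
No augmenting path remains; maximum matching = 5.
König certificate: {u3, u4, u5, u6, v5} is a vertex cover of size 5 (every listed pair touches it), so no matching can be larger.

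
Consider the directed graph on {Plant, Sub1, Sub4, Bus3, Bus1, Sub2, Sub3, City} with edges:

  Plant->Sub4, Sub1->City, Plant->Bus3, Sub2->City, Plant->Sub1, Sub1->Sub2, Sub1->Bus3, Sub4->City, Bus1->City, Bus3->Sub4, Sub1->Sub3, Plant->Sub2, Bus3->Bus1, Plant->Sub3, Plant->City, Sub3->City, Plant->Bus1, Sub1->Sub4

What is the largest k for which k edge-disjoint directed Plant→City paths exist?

6

Assign every edge capacity 1; by Menger, the answer equals the max flow.
Path Plant→City (+1); total 1.
Path Plant→Sub1→City (+1); total 2.
Path Plant→Sub4→City (+1); total 3.
Path Plant→Bus1→City (+1); total 4.
Path Plant→Sub2→City (+1); total 5.
Path Plant→Sub3→City (+1); total 6.
No residual Plant→City path; max flow = 6.
Certifying cut of size 6: {Bus1→City, Plant→City, Plant→Sub1, Plant→Sub2, Plant→Sub3, Sub4→City}.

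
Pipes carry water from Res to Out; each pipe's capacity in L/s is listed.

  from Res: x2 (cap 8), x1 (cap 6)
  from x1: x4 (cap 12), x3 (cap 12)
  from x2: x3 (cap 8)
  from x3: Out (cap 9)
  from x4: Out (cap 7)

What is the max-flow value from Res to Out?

Augment Res→x1→x3→Out: bottleneck 6, flow now 6.
Augment Res→x2→x3→Out: bottleneck 3, flow now 9.
Augment Res→x2→x3→x1→x4→Out: bottleneck 5, flow now 14. (uses reverse residual edge)
No augmenting path remains; maximum flow = 14.
In the residual graph, reachable from Res: {Res}.
Min-cut edges: Res→x1 (6), Res→x2 (8); capacity 6 + 8 = 14.
This cut is saturated, so no flow can exceed 14.

14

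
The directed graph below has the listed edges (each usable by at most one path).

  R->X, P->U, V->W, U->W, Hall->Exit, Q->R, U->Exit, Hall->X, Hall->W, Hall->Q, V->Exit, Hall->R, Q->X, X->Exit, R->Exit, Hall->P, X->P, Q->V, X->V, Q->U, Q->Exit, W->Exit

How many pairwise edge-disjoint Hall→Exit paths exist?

6

Assign every edge capacity 1; by Menger, the answer equals the max flow.
Path Hall→Exit (+1); total 1.
Path Hall→Q→Exit (+1); total 2.
Path Hall→R→Exit (+1); total 3.
Path Hall→W→Exit (+1); total 4.
Path Hall→X→Exit (+1); total 5.
Path Hall→P→U→Exit (+1); total 6.
No residual Hall→Exit path; max flow = 6.
Certifying cut of size 6: {Hall→Exit, Hall→P, Hall→Q, Hall→R, Hall→W, Hall→X}.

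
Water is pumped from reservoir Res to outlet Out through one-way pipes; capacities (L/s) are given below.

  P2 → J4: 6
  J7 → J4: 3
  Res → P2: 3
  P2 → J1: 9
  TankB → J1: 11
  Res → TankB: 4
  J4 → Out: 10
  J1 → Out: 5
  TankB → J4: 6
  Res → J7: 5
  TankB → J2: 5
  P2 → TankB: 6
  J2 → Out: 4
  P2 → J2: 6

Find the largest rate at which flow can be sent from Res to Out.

10

Augment Res→TankB→J4→Out: bottleneck 4, flow now 4.
Augment Res→J7→J4→Out: bottleneck 3, flow now 7.
Augment Res→P2→J4→Out: bottleneck 3, flow now 10.
No augmenting path remains; maximum flow = 10.
In the residual graph, reachable from Res: {Res, J7}.
Min-cut edges: Res→TankB (4), Res→P2 (3), J7→J4 (3); capacity 4 + 3 + 3 = 10.
This cut is saturated, so no flow can exceed 10.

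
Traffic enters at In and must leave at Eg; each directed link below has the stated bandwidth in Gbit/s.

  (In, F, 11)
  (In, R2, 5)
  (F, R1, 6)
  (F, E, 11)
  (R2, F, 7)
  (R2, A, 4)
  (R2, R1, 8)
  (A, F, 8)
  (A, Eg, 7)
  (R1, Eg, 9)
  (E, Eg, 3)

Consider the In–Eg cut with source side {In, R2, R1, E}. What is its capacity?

34

Edges leaving {In, R2, R1, E}: In→F (11), R2→F (7), R2→A (4), R1→Eg (9), E→Eg (3).
Cut capacity = 11 + 7 + 4 + 9 + 3 = 34.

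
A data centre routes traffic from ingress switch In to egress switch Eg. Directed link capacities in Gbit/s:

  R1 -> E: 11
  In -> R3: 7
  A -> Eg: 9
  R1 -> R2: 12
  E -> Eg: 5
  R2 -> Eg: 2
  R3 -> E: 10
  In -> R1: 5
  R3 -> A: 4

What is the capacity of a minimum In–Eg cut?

11

Augment In→R1→R2→Eg: bottleneck 2, flow now 2.
Augment In→R1→E→Eg: bottleneck 3, flow now 5.
Augment In→R3→A→Eg: bottleneck 4, flow now 9.
Augment In→R3→E→Eg: bottleneck 2, flow now 11.
No augmenting path remains; maximum flow = 11.
By max-flow min-cut, the minimum cut capacity equals the max flow.
In the residual graph, reachable from In: {In, R1, R3, R2, E}.
Min-cut edges: R3→A (4), R2→Eg (2), E→Eg (5); capacity 4 + 2 + 5 = 11.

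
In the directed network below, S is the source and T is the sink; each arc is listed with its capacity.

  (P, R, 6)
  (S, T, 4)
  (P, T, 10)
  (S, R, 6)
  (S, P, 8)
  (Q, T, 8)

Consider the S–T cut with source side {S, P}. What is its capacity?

Edges leaving {S, P}: S→R (6), S→T (4), P→R (6), P→T (10).
Cut capacity = 6 + 4 + 6 + 10 = 26.

26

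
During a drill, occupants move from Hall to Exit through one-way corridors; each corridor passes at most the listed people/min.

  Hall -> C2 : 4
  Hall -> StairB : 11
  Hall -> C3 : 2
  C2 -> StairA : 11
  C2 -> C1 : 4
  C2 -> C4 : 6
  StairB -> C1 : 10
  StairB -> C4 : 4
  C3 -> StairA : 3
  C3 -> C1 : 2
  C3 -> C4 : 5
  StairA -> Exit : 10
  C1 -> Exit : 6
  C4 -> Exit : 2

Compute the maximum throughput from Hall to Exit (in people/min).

14

Augment Hall→C2→StairA→Exit: bottleneck 4, flow now 4.
Augment Hall→StairB→C1→Exit: bottleneck 6, flow now 10.
Augment Hall→StairB→C4→Exit: bottleneck 2, flow now 12.
Augment Hall→C3→StairA→Exit: bottleneck 2, flow now 14.
No augmenting path remains; maximum flow = 14.
In the residual graph, reachable from Hall: {Hall, StairB, C1, C4}.
Min-cut edges: Hall→C2 (4), Hall→C3 (2), C1→Exit (6), C4→Exit (2); capacity 4 + 2 + 6 + 2 = 14.
This cut is saturated, so no flow can exceed 14.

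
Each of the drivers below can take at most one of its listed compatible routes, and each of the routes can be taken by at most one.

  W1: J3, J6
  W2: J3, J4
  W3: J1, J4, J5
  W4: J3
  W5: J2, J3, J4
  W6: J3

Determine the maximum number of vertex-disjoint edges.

5

Unit-capacity flow: source→left, listed edges, right→sink; max matching = max flow.
Augmenting path W1→J3 (+1); matched 1.
Augmenting path W2→J4 (+1); matched 2.
Augmenting path W3→J1 (+1); matched 3.
Augmenting path W5→J2 (+1); matched 4.
Augmenting path W4→J3→W1→J6 (+1); matched 5.
No augmenting path remains; maximum matching = 5.
König certificate: {W1, W2, W3, W5, J3} is a vertex cover of size 5 (every listed pair touches it), so no matching can be larger.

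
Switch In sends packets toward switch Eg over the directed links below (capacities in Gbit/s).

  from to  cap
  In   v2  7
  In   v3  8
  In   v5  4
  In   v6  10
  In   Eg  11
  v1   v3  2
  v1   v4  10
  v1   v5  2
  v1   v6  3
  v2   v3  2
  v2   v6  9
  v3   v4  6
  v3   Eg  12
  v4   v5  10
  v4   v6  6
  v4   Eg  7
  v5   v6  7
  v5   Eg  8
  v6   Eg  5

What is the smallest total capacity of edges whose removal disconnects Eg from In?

30

Augment In→Eg: bottleneck 11, flow now 11.
Augment In→v3→Eg: bottleneck 8, flow now 19.
Augment In→v5→Eg: bottleneck 4, flow now 23.
Augment In→v6→Eg: bottleneck 5, flow now 28.
Augment In→v2→v3→Eg: bottleneck 2, flow now 30.
No augmenting path remains; maximum flow = 30.
By max-flow min-cut, the minimum cut capacity equals the max flow.
In the residual graph, reachable from In: {In, v2, v6}.
Min-cut edges: In→v3 (8), In→v5 (4), In→Eg (11), v2→v3 (2), v6→Eg (5); capacity 8 + 4 + 11 + 2 + 5 = 30.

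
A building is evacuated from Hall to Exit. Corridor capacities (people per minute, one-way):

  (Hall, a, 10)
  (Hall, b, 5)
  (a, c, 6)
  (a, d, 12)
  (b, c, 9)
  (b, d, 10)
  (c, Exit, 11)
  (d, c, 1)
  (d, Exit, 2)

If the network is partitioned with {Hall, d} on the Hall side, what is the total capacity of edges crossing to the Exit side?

18

Edges leaving {Hall, d}: Hall→a (10), Hall→b (5), d→c (1), d→Exit (2).
Cut capacity = 10 + 5 + 1 + 2 = 18.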